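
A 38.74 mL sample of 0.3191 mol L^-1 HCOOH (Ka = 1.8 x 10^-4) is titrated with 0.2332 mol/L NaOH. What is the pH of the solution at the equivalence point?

8.44

n(HCOOH) = 0.3191 x 0.03874 = 0.01236 mol; V(NaOH) at equivalence = 0.01236/0.2332 = 0.05301 L.
At equivalence all the acid is converted to HCOO-; total volume = 0.03874 + 0.05301 = 0.09175 L, so [HCOO-] = 0.01236/0.09175 = 0.1347 M.
Kb = Kw/Ka = 1.0e-14 / 1.8 x 10^-4 = 5.56e-11.
[OH^-] = sqrt(Kb x [HCOO-]) = sqrt(5.56e-11 x 0.1347) = 2.74e-6 M.
pOH = 5.56, so pH = 14.00 - 5.56 = 8.44.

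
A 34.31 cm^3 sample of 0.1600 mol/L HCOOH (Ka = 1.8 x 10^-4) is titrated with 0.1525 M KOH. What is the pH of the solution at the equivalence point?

n(HCOOH) = 0.1600 x 0.03431 = 0.005490 mol; V(KOH) at equivalence = 0.005490/0.1525 = 0.03600 L.
At equivalence all the acid is converted to HCOO-; total volume = 0.03431 + 0.03600 = 0.07031 L, so [HCOO-] = 0.005490/0.07031 = 0.07808 M.
Kb = Kw/Ka = 1.0e-14 / 1.8 x 10^-4 = 5.56e-11.
[OH^-] = sqrt(Kb x [HCOO-]) = sqrt(5.56e-11 x 0.07808) = 2.08e-6 M.
pOH = 5.68, so pH = 14.00 - 5.68 = 8.32.

8.32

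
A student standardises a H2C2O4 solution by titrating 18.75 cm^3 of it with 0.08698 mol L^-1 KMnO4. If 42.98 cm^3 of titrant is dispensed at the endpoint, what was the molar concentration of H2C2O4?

0.498 M

n(KMnO4) = 0.08698 x 0.04298 = 0.003738 mol.
From the balanced equation, 2 mol KMnO4 reacts with 5 mol H2C2O4, so n(H2C2O4) = 0.003738 x 5/2 = 0.009346 mol.
[H2C2O4] = 0.009346 / 0.01875 L = 0.498 M.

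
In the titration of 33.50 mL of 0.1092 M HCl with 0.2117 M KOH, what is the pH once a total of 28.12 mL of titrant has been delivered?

12.57

n(acid) = 0.1092 x 0.03350 = 0.003658 mol; n(KOH) added = 0.2117 x 0.02812 = 0.005953 mol.
Base is in excess by 0.005953 - 0.003658 = 0.002295 mol in a total volume of 0.06162 L.
[OH^-] = 0.002295/0.06162 = 0.03724 M, so pOH = 1.43 and pH = 14.00 - 1.43 = 12.57.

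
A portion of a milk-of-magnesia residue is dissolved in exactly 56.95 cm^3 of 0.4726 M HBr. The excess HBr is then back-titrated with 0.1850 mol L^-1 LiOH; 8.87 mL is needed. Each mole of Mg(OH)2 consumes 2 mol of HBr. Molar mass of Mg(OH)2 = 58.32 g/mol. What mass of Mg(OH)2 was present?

Total n(HBr) added = 0.4726 x 0.05695 = 0.02691 mol.
n(LiOH) used = 0.1850 x 0.008870 = 0.001641 mol, which equals the excess n(HBr).
So n(HBr) consumed by the sample = 0.02691 - 0.001641 = 0.02527 mol.
n(Mg(OH)2) = 0.02527 / 2 = 0.01264 mol.
mass = 0.01264 mol x 58.32 g/mol = 0.737 g.

0.737 g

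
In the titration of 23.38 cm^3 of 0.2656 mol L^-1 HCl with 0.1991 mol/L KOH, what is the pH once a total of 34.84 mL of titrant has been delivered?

12.10

n(acid) = 0.2656 x 0.02338 = 0.006210 mol; n(KOH) added = 0.1991 x 0.03484 = 0.006937 mol.
Base is in excess by 0.006937 - 0.006210 = 0.0007269 mol in a total volume of 0.05822 L.
[OH^-] = 0.0007269/0.05822 = 0.01249 M, so pOH = 1.90 and pH = 14.00 - 1.90 = 12.10.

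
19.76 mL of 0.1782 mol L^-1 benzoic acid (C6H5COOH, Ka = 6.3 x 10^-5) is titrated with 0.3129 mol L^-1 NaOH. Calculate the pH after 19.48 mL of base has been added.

12.82

n(acid) = 0.1782 x 0.01976 = 0.003521 mol; n(NaOH) added = 0.3129 x 0.01948 = 0.006095 mol.
Base is in excess by 0.006095 - 0.003521 = 0.002574 mol in a total volume of 0.03924 L.
[OH^-] = 0.002574/0.03924 = 0.06560 M, so pOH = 1.18 and pH = 14.00 - 1.18 = 12.82.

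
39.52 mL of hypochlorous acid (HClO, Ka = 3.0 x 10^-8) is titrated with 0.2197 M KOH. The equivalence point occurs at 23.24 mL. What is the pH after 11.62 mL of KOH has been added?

11.62 mL is exactly half the equivalence volume (23.24/2), i.e. the half-equivalence point.
There, n(HA) = n(A^-), so pH = pKa = -log(3.0 x 10^-8) = 7.52.

7.52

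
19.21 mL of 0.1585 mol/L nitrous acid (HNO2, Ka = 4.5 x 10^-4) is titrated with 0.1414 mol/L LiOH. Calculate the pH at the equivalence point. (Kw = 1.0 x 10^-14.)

n(HNO2) = 0.1585 x 0.01921 = 0.003045 mol; V(LiOH) at equivalence = 0.003045/0.1414 = 0.02153 L.
At equivalence all the acid is converted to NO2-; total volume = 0.01921 + 0.02153 = 0.04074 L, so [NO2-] = 0.003045/0.04074 = 0.07473 M.
Kb = Kw/Ka = 1.0e-14 / 4.5 x 10^-4 = 2.22e-11.
[OH^-] = sqrt(Kb x [NO2-]) = sqrt(2.22e-11 x 0.07473) = 1.29e-6 M.
pOH = 5.89, so pH = 14.00 - 5.89 = 8.11.

8.11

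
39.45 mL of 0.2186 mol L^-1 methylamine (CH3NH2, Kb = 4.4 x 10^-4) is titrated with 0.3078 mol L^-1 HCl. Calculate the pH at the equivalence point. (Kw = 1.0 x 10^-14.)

n(CH3NH2) = 0.2186 x 0.03945 = 0.008624 mol; V(HCl) at equivalence = 0.008624/0.3078 = 0.02802 L.
At equivalence the base is fully converted to CH3NH3+; total volume = 0.06747 L, so [CH3NH3+] = 0.008624/0.06747 = 0.1278 M.
Ka(CH3NH3+) = Kw/Kb = 1.0e-14 / 4.4 x 10^-4 = 2.27e-11.
[H^+] = sqrt(Ka x [CH3NH3+]) = sqrt(2.27e-11 x 0.1278) = 1.70e-6 M.
pH = -log(1.70e-6) = 5.77.

5.77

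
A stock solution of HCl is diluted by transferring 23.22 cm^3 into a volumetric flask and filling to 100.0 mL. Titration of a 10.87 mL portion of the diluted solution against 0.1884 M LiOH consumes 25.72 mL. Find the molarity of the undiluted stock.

1.92 M

n(LiOH) = 0.1884 x 0.02572 = 0.004846 mol.
n(HCl) in the aliquot = 0.004846 mol.
[diluted HCl] = 0.004846 / 0.01087 = 0.4458 M.
Dilution factor = 100.0/23.22 = 4.307, so [stock] = 0.4458 x 4.307 = 1.92 M.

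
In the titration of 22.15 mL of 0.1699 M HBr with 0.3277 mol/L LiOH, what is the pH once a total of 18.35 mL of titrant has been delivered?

n(acid) = 0.1699 x 0.02215 = 0.003763 mol; n(LiOH) added = 0.3277 x 0.01835 = 0.006013 mol.
Base is in excess by 0.006013 - 0.003763 = 0.002250 mol in a total volume of 0.04050 L.
[OH^-] = 0.002250/0.04050 = 0.05556 M, so pOH = 1.26 and pH = 14.00 - 1.26 = 12.74.

12.74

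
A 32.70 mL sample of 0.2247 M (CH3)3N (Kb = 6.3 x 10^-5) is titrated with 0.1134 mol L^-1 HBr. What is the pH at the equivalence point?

n((CH3)3N) = 0.2247 x 0.03270 = 0.007348 mol; V(HBr) at equivalence = 0.007348/0.1134 = 0.06479 L.
At equivalence the base is fully converted to (CH3)3NH+; total volume = 0.09749 L, so [(CH3)3NH+] = 0.007348/0.09749 = 0.07537 M.
Ka((CH3)3NH+) = Kw/Kb = 1.0e-14 / 6.3 x 10^-5 = 1.59e-10.
[H^+] = sqrt(Ka x [(CH3)3NH+]) = sqrt(1.59e-10 x 0.07537) = 3.46e-6 M.
pH = -log(3.46e-6) = 5.46.

5.46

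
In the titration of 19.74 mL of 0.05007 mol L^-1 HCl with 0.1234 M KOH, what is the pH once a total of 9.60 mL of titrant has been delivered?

11.83

n(acid) = 0.05007 x 0.01974 = 0.0009884 mol; n(KOH) added = 0.1234 x 0.009600 = 0.001185 mol.
Base is in excess by 0.001185 - 0.0009884 = 0.0001963 mol in a total volume of 0.02934 L.
[OH^-] = 0.0001963/0.02934 = 0.006689 M, so pOH = 2.17 and pH = 14.00 - 2.17 = 11.83.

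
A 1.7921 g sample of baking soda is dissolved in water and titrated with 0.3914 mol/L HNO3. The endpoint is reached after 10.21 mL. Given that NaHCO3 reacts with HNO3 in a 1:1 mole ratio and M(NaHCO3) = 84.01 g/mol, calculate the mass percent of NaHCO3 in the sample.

18.7%

n(HNO3) = 0.3914 x 0.01021 = 0.003996 mol.
n(NaHCO3) = 0.003996 / 1 = 0.003996 mol.
mass of NaHCO3 = 0.003996 x 84.01 = 0.3357 g.
% purity = 0.3357 / 1.7921 x 100 = 18.7%.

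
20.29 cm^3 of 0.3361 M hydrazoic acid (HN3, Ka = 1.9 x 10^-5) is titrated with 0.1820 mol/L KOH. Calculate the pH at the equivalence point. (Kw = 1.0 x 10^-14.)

n(HN3) = 0.3361 x 0.02029 = 0.006819 mol; V(KOH) at equivalence = 0.006819/0.1820 = 0.03747 L.
At equivalence all the acid is converted to N3-; total volume = 0.02029 + 0.03747 = 0.05776 L, so [N3-] = 0.006819/0.05776 = 0.1181 M.
Kb = Kw/Ka = 1.0e-14 / 1.9 x 10^-5 = 5.26e-10.
[OH^-] = sqrt(Kb x [N3-]) = sqrt(5.26e-10 x 0.1181) = 7.88e-6 M.
pOH = 5.10, so pH = 14.00 - 5.10 = 8.90.

8.90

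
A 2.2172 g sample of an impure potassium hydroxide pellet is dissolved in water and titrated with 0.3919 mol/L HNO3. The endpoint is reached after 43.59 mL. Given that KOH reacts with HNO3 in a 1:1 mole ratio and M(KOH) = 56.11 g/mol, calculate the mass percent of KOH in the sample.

43.2%

n(HNO3) = 0.3919 x 0.04359 = 0.01708 mol.
n(KOH) = 0.01708 / 1 = 0.01708 mol.
mass of KOH = 0.01708 x 56.11 = 0.9585 g.
% purity = 0.9585 / 2.2172 x 100 = 43.2%.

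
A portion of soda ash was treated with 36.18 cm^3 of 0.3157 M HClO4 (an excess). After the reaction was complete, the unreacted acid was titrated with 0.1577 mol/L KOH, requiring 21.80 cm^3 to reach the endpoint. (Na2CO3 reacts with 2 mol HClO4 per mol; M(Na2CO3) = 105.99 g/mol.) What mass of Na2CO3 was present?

Total n(HClO4) added = 0.3157 x 0.03618 = 0.01142 mol.
n(KOH) used = 0.1577 x 0.02180 = 0.003438 mol, which equals the excess n(HClO4).
So n(HClO4) consumed by the sample = 0.01142 - 0.003438 = 0.007984 mol.
n(Na2CO3) = 0.007984 / 2 = 0.003992 mol.
mass = 0.003992 mol x 105.99 g/mol = 0.423 g.

0.423 g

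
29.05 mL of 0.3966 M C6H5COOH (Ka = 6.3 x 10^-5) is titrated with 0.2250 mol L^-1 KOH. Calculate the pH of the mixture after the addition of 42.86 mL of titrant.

4.91

Initial n(C6H5COOH) = 0.3966 x 0.02905 = 0.01152 mol.
n(KOH) added = 0.2250 x 0.04286 = 0.009643 mol, converting that many moles of C6H5COOH to C6H5COO-.
Remaining n(C6H5COOH) = 0.001878 mol; n(C6H5COO-) = 0.009643 mol.
By Henderson-Hasselbalch, pH = pKa + log([A^-]/[HA]) = 4.20 + log(0.009643/0.001878) = 4.20 + (+0.71) = 4.91.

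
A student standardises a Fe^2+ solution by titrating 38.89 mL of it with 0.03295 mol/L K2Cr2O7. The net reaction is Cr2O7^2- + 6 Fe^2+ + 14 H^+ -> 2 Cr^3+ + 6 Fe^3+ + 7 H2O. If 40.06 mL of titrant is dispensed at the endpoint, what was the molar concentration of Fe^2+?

0.204 M

n(K2Cr2O7) = 0.03295 x 0.04006 = 0.001320 mol.
From the balanced equation, 1 mol K2Cr2O7 reacts with 6 mol Fe^2+, so n(Fe^2+) = 0.001320 x 6/1 = 0.007920 mol.
[Fe^2+] = 0.007920 / 0.03889 L = 0.204 M.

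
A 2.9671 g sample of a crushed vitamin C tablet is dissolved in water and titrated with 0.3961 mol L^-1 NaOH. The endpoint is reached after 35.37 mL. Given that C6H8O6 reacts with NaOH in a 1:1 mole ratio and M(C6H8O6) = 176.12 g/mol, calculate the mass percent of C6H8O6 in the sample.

83.2%

n(NaOH) = 0.3961 x 0.03537 = 0.01401 mol.
n(C6H8O6) = 0.01401 / 1 = 0.01401 mol.
mass of C6H8O6 = 0.01401 x 176.12 = 2.467 g.
% purity = 2.467 / 2.9671 x 100 = 83.2%.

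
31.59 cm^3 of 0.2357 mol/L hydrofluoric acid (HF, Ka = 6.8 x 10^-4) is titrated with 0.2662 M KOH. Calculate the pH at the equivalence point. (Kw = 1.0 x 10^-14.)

8.13

n(HF) = 0.2357 x 0.03159 = 0.007446 mol; V(KOH) at equivalence = 0.007446/0.2662 = 0.02797 L.
At equivalence all the acid is converted to F-; total volume = 0.03159 + 0.02797 = 0.05956 L, so [F-] = 0.007446/0.05956 = 0.1250 M.
Kb = Kw/Ka = 1.0e-14 / 6.8 x 10^-4 = 1.47e-11.
[OH^-] = sqrt(Kb x [F-]) = sqrt(1.47e-11 x 0.1250) = 1.36e-6 M.
pOH = 5.87, so pH = 14.00 - 5.87 = 8.13.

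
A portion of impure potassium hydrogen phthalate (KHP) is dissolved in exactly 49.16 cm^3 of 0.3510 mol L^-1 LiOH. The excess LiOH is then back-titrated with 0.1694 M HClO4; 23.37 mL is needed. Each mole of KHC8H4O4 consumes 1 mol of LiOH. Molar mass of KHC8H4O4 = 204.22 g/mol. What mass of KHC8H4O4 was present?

Total n(LiOH) added = 0.3510 x 0.04916 = 0.01726 mol.
n(HClO4) used = 0.1694 x 0.02337 = 0.003959 mol, which equals the excess n(LiOH).
So n(LiOH) consumed by the sample = 0.01726 - 0.003959 = 0.01330 mol.
n(KHC8H4O4) = 0.01330 / 1 = 0.01330 mol.
mass = 0.01330 mol x 204.22 g/mol = 2.72 g.

2.72 g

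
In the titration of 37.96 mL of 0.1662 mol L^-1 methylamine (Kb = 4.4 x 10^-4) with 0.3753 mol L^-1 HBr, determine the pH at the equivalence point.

5.79

n(CH3NH2) = 0.1662 x 0.03796 = 0.006309 mol; V(HBr) at equivalence = 0.006309/0.3753 = 0.01681 L.
At equivalence the base is fully converted to CH3NH3+; total volume = 0.05477 L, so [CH3NH3+] = 0.006309/0.05477 = 0.1152 M.
Ka(CH3NH3+) = Kw/Kb = 1.0e-14 / 4.4 x 10^-4 = 2.27e-11.
[H^+] = sqrt(Ka x [CH3NH3+]) = sqrt(2.27e-11 x 0.1152) = 1.62e-6 M.
pH = -log(1.62e-6) = 5.79.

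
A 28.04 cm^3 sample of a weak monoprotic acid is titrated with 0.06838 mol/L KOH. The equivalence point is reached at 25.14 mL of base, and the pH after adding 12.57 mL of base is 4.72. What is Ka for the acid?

1.9 x 10^-5

12.57 mL is half of the equivalence volume, so this is the half-equivalence point where [HA] = [A^-].
At half-equivalence pH = pKa, so pKa = 4.72.
Ka = 10^(-4.72) = 1.9 x 10^-5.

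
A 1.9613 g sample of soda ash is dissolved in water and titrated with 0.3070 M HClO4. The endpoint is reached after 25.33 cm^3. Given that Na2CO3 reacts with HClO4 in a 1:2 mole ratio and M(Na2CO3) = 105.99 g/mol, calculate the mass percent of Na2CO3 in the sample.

21.0%

n(HClO4) = 0.3070 x 0.02533 = 0.007776 mol.
n(Na2CO3) = 0.007776 / 2 = 0.003888 mol.
mass of Na2CO3 = 0.003888 x 105.99 = 0.4121 g.
% purity = 0.4121 / 1.9613 x 100 = 21.0%.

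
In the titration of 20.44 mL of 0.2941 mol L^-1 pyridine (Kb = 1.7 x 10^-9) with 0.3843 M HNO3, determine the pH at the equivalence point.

3.00

n(C5H5N) = 0.2941 x 0.02044 = 0.006011 mol; V(HNO3) at equivalence = 0.006011/0.3843 = 0.01564 L.
At equivalence the base is fully converted to C5H5NH+; total volume = 0.03608 L, so [C5H5NH+] = 0.006011/0.03608 = 0.1666 M.
Ka(C5H5NH+) = Kw/Kb = 1.0e-14 / 1.7 x 10^-9 = 5.88e-6.
[H^+] = sqrt(Ka x [C5H5NH+]) = sqrt(5.88e-6 x 0.1666) = 0.000990 M.
pH = -log(0.000990) = 3.00.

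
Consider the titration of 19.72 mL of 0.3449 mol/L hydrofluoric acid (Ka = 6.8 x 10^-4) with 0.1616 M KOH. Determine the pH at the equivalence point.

n(HF) = 0.3449 x 0.01972 = 0.006801 mol; V(KOH) at equivalence = 0.006801/0.1616 = 0.04209 L.
At equivalence all the acid is converted to F-; total volume = 0.01972 + 0.04209 = 0.06181 L, so [F-] = 0.006801/0.06181 = 0.1100 M.
Kb = Kw/Ka = 1.0e-14 / 6.8 x 10^-4 = 1.47e-11.
[OH^-] = sqrt(Kb x [F-]) = sqrt(1.47e-11 x 0.1100) = 1.27e-6 M.
pOH = 5.90, so pH = 14.00 - 5.90 = 8.10.

8.10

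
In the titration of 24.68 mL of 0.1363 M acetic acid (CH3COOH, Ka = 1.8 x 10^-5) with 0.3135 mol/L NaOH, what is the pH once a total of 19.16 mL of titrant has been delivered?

12.78

n(acid) = 0.1363 x 0.02468 = 0.003364 mol; n(NaOH) added = 0.3135 x 0.01916 = 0.006007 mol.
Base is in excess by 0.006007 - 0.003364 = 0.002643 mol in a total volume of 0.04384 L.
[OH^-] = 0.002643/0.04384 = 0.06028 M, so pOH = 1.22 and pH = 14.00 - 1.22 = 12.78.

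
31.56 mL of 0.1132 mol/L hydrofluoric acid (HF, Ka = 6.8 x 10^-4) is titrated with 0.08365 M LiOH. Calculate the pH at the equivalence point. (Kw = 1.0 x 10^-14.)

7.92

n(HF) = 0.1132 x 0.03156 = 0.003573 mol; V(LiOH) at equivalence = 0.003573/0.08365 = 0.04271 L.
At equivalence all the acid is converted to F-; total volume = 0.03156 + 0.04271 = 0.07427 L, so [F-] = 0.003573/0.07427 = 0.04810 M.
Kb = Kw/Ka = 1.0e-14 / 6.8 x 10^-4 = 1.47e-11.
[OH^-] = sqrt(Kb x [F-]) = sqrt(1.47e-11 x 0.04810) = 8.41e-7 M.
pOH = 6.08, so pH = 14.00 - 6.08 = 7.92.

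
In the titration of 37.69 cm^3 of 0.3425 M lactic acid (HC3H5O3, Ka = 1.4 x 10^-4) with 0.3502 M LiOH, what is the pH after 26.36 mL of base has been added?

Initial n(HC3H5O3) = 0.3425 x 0.03769 = 0.01291 mol.
n(LiOH) added = 0.3502 x 0.02636 = 0.009231 mol, converting that many moles of HC3H5O3 to C3H5O3-.
Remaining n(HC3H5O3) = 0.003678 mol; n(C3H5O3-) = 0.009231 mol.
By Henderson-Hasselbalch, pH = pKa + log([A^-]/[HA]) = 3.85 + log(0.009231/0.003678) = 3.85 + (+0.40) = 4.25.

4.25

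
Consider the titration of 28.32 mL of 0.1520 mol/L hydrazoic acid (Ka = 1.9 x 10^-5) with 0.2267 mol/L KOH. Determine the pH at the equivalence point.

n(HN3) = 0.1520 x 0.02832 = 0.004305 mol; V(KOH) at equivalence = 0.004305/0.2267 = 0.01899 L.
At equivalence all the acid is converted to N3-; total volume = 0.02832 + 0.01899 = 0.04731 L, so [N3-] = 0.004305/0.04731 = 0.09099 M.
Kb = Kw/Ka = 1.0e-14 / 1.9 x 10^-5 = 5.26e-10.
[OH^-] = sqrt(Kb x [N3-]) = sqrt(5.26e-10 x 0.09099) = 6.92e-6 M.
pOH = 5.16, so pH = 14.00 - 5.16 = 8.84.

8.84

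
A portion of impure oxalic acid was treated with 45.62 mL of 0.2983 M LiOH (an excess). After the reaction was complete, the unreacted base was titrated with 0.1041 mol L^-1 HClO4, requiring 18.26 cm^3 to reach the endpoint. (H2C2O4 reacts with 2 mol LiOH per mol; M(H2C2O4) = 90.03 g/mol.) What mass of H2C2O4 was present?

0.527 g

Total n(LiOH) added = 0.2983 x 0.04562 = 0.01361 mol.
n(HClO4) used = 0.1041 x 0.01826 = 0.001901 mol, which equals the excess n(LiOH).
So n(LiOH) consumed by the sample = 0.01361 - 0.001901 = 0.01171 mol.
n(H2C2O4) = 0.01171 / 2 = 0.005854 mol.
mass = 0.005854 mol x 90.03 g/mol = 0.527 g.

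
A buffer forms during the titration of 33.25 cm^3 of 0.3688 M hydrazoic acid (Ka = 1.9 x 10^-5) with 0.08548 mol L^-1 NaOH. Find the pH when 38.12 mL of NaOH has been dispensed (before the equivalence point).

4.28

Initial n(HN3) = 0.3688 x 0.03325 = 0.01226 mol.
n(NaOH) added = 0.08548 x 0.03812 = 0.003258 mol, converting that many moles of HN3 to N3-.
Remaining n(HN3) = 0.009004 mol; n(N3-) = 0.003258 mol.
By Henderson-Hasselbalch, pH = pKa + log([A^-]/[HA]) = 4.72 + log(0.003258/0.009004) = 4.72 + (-0.44) = 4.28.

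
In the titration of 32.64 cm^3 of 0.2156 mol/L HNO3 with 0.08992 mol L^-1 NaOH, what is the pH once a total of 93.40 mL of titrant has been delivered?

n(acid) = 0.2156 x 0.03264 = 0.007037 mol; n(NaOH) added = 0.08992 x 0.09340 = 0.008399 mol.
Base is in excess by 0.008399 - 0.007037 = 0.001361 mol in a total volume of 0.1260 L.
[OH^-] = 0.001361/0.1260 = 0.01080 M, so pOH = 1.97 and pH = 14.00 - 1.97 = 12.03.

12.03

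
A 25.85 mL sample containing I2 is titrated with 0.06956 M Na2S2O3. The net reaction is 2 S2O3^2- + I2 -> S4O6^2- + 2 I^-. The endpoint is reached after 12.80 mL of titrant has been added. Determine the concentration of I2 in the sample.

0.0172 M

n(Na2S2O3) = 0.06956 x 0.01280 = 0.0008904 mol.
From the balanced equation, 2 mol Na2S2O3 reacts with 1 mol I2, so n(I2) = 0.0008904 x 1/2 = 0.0004452 mol.
[I2] = 0.0004452 / 0.02585 L = 0.0172 M.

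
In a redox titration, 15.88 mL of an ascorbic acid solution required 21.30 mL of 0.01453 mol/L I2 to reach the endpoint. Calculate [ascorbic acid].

0.0195 M

n(I2) = 0.01453 x 0.02130 = 0.0003095 mol.
From the balanced equation, 1 mol I2 reacts with 1 mol ascorbic acid, so n(ascorbic acid) = 0.0003095 x 1/1 = 0.0003095 mol.
[ascorbic acid] = 0.0003095 / 0.01588 L = 0.0195 M.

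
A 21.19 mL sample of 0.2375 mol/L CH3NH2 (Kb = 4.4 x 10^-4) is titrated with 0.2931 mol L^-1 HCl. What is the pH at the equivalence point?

5.76

n(CH3NH2) = 0.2375 x 0.02119 = 0.005033 mol; V(HCl) at equivalence = 0.005033/0.2931 = 0.01717 L.
At equivalence the base is fully converted to CH3NH3+; total volume = 0.03836 L, so [CH3NH3+] = 0.005033/0.03836 = 0.1312 M.
Ka(CH3NH3+) = Kw/Kb = 1.0e-14 / 4.4 x 10^-4 = 2.27e-11.
[H^+] = sqrt(Ka x [CH3NH3+]) = sqrt(2.27e-11 x 0.1312) = 1.73e-6 M.
pH = -log(1.73e-6) = 5.76.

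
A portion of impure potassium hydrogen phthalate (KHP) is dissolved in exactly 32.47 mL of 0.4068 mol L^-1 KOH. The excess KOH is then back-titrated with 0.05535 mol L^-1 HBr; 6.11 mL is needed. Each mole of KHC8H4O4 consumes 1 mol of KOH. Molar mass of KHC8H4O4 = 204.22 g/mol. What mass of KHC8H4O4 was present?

2.63 g

Total n(KOH) added = 0.4068 x 0.03247 = 0.01321 mol.
n(HBr) used = 0.05535 x 0.006110 = 0.0003382 mol, which equals the excess n(KOH).
So n(KOH) consumed by the sample = 0.01321 - 0.0003382 = 0.01287 mol.
n(KHC8H4O4) = 0.01287 / 1 = 0.01287 mol.
mass = 0.01287 mol x 204.22 g/mol = 2.63 g.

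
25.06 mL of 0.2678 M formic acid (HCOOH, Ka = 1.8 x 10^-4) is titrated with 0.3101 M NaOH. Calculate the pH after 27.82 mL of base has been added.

n(acid) = 0.2678 x 0.02506 = 0.006711 mol; n(NaOH) added = 0.3101 x 0.02782 = 0.008627 mol.
Base is in excess by 0.008627 - 0.006711 = 0.001916 mol in a total volume of 0.05288 L.
[OH^-] = 0.001916/0.05288 = 0.03623 M, so pOH = 1.44 and pH = 14.00 - 1.44 = 12.56.

12.56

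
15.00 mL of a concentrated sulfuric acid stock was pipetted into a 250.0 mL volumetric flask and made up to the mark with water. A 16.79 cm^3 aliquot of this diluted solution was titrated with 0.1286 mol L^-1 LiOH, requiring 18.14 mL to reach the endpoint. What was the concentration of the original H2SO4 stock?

n(LiOH) = 0.1286 x 0.01814 = 0.002333 mol.
n(H2SO4) in the aliquot = 0.002333 x 1/2 = 0.001166 mol.
[diluted H2SO4] = 0.001166 / 0.01679 = 0.06947 M.
Dilution factor = 250.0/15.00 = 16.67, so [stock] = 0.06947 x 16.67 = 1.16 M.

1.16 M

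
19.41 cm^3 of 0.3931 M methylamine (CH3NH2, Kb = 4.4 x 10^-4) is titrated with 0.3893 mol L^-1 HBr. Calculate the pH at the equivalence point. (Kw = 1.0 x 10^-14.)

5.68

n(CH3NH2) = 0.3931 x 0.01941 = 0.007630 mol; V(HBr) at equivalence = 0.007630/0.3893 = 0.01960 L.
At equivalence the base is fully converted to CH3NH3+; total volume = 0.03901 L, so [CH3NH3+] = 0.007630/0.03901 = 0.1956 M.
Ka(CH3NH3+) = Kw/Kb = 1.0e-14 / 4.4 x 10^-4 = 2.27e-11.
[H^+] = sqrt(Ka x [CH3NH3+]) = sqrt(2.27e-11 x 0.1956) = 2.11e-6 M.
pH = -log(2.11e-6) = 5.68.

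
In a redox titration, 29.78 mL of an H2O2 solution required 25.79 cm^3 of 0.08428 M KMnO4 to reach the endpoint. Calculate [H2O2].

0.182 M

n(KMnO4) = 0.08428 x 0.02579 = 0.002174 mol.
From the balanced equation, 2 mol KMnO4 reacts with 5 mol H2O2, so n(H2O2) = 0.002174 x 5/2 = 0.005434 mol.
[H2O2] = 0.005434 / 0.02978 L = 0.182 M.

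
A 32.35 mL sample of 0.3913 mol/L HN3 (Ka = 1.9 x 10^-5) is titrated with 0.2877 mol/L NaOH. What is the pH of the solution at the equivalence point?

8.97

n(HN3) = 0.3913 x 0.03235 = 0.01266 mol; V(NaOH) at equivalence = 0.01266/0.2877 = 0.04400 L.
At equivalence all the acid is converted to N3-; total volume = 0.03235 + 0.04400 = 0.07635 L, so [N3-] = 0.01266/0.07635 = 0.1658 M.
Kb = Kw/Ka = 1.0e-14 / 1.9 x 10^-5 = 5.26e-10.
[OH^-] = sqrt(Kb x [N3-]) = sqrt(5.26e-10 x 0.1658) = 9.34e-6 M.
pOH = 5.03, so pH = 14.00 - 5.03 = 8.97.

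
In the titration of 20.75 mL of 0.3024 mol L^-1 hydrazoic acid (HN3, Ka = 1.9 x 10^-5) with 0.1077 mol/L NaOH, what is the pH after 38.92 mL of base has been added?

Initial n(HN3) = 0.3024 x 0.02075 = 0.006275 mol.
n(NaOH) added = 0.1077 x 0.03892 = 0.004192 mol, converting that many moles of HN3 to N3-.
Remaining n(HN3) = 0.002083 mol; n(N3-) = 0.004192 mol.
By Henderson-Hasselbalch, pH = pKa + log([A^-]/[HA]) = 4.72 + log(0.004192/0.002083) = 4.72 + (+0.30) = 5.02.

5.02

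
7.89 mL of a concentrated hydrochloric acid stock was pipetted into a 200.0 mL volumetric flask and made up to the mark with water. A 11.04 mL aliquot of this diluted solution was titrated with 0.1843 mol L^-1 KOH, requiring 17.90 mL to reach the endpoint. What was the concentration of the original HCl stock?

n(KOH) = 0.1843 x 0.01790 = 0.003299 mol.
n(HCl) in the aliquot = 0.003299 mol.
[diluted HCl] = 0.003299 / 0.01104 = 0.2988 M.
Dilution factor = 200.0/7.890 = 25.35, so [stock] = 0.2988 x 25.35 = 7.57 M.

7.57 M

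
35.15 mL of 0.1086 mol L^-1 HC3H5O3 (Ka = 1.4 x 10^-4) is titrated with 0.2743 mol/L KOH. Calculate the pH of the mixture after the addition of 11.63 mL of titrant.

Initial n(HC3H5O3) = 0.1086 x 0.03515 = 0.003817 mol.
n(KOH) added = 0.2743 x 0.01163 = 0.003190 mol, converting that many moles of HC3H5O3 to C3H5O3-.
Remaining n(HC3H5O3) = 0.0006272 mol; n(C3H5O3-) = 0.003190 mol.
By Henderson-Hasselbalch, pH = pKa + log([A^-]/[HA]) = 3.85 + log(0.003190/0.0006272) = 3.85 + (+0.71) = 4.56.

4.56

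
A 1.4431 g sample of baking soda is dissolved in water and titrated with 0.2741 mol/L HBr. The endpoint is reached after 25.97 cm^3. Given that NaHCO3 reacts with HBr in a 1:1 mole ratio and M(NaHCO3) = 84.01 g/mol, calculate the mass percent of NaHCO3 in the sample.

n(HBr) = 0.2741 x 0.02597 = 0.007118 mol.
n(NaHCO3) = 0.007118 / 1 = 0.007118 mol.
mass of NaHCO3 = 0.007118 x 84.01 = 0.5980 g.
% purity = 0.5980 / 1.4431 x 100 = 41.4%.

41.4%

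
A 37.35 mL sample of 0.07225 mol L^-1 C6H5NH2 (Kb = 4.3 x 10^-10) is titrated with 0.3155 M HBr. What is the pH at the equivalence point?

n(C6H5NH2) = 0.07225 x 0.03735 = 0.002699 mol; V(HBr) at equivalence = 0.002699/0.3155 = 0.008553 L.
At equivalence the base is fully converted to C6H5NH3+; total volume = 0.04590 L, so [C6H5NH3+] = 0.002699/0.04590 = 0.05879 M.
Ka(C6H5NH3+) = Kw/Kb = 1.0e-14 / 4.3 x 10^-10 = 2.33e-5.
[H^+] = sqrt(Ka x [C6H5NH3+]) = sqrt(2.33e-5 x 0.05879) = 0.00117 M.
pH = -log(0.00117) = 2.93.

2.93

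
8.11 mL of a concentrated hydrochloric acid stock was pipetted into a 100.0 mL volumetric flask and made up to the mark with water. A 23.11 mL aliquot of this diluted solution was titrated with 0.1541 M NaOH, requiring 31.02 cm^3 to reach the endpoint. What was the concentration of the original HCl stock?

2.55 M

n(NaOH) = 0.1541 x 0.03102 = 0.004780 mol.
n(HCl) in the aliquot = 0.004780 mol.
[diluted HCl] = 0.004780 / 0.02311 = 0.2068 M.
Dilution factor = 100.0/8.110 = 12.33, so [stock] = 0.2068 x 12.33 = 2.55 M.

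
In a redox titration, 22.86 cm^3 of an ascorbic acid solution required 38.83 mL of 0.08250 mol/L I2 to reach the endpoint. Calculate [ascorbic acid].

0.140 M

n(I2) = 0.08250 x 0.03883 = 0.003203 mol.
From the balanced equation, 1 mol I2 reacts with 1 mol ascorbic acid, so n(ascorbic acid) = 0.003203 x 1/1 = 0.003203 mol.
[ascorbic acid] = 0.003203 / 0.02286 L = 0.140 M.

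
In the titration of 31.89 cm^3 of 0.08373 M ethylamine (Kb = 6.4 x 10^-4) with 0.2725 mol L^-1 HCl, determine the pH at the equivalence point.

n(C2H5NH2) = 0.08373 x 0.03189 = 0.002670 mol; V(HCl) at equivalence = 0.002670/0.2725 = 0.009799 L.
At equivalence the base is fully converted to C2H5NH3+; total volume = 0.04169 L, so [C2H5NH3+] = 0.002670/0.04169 = 0.06405 M.
Ka(C2H5NH3+) = Kw/Kb = 1.0e-14 / 6.4 x 10^-4 = 1.56e-11.
[H^+] = sqrt(Ka x [C2H5NH3+]) = sqrt(1.56e-11 x 0.06405) = 1.00e-6 M.
pH = -log(1.00e-6) = 6.00.

6.00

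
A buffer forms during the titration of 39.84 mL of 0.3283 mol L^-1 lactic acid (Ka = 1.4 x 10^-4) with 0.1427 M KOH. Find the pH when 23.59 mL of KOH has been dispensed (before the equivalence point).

Initial n(HC3H5O3) = 0.3283 x 0.03984 = 0.01308 mol.
n(KOH) added = 0.1427 x 0.02359 = 0.003366 mol, converting that many moles of HC3H5O3 to C3H5O3-.
Remaining n(HC3H5O3) = 0.009713 mol; n(C3H5O3-) = 0.003366 mol.
By Henderson-Hasselbalch, pH = pKa + log([A^-]/[HA]) = 3.85 + log(0.003366/0.009713) = 3.85 + (-0.46) = 3.39.

3.39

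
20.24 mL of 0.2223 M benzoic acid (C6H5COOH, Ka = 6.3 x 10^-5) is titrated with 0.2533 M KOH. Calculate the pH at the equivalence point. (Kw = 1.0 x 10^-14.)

8.64

n(C6H5COOH) = 0.2223 x 0.02024 = 0.004499 mol; V(KOH) at equivalence = 0.004499/0.2533 = 0.01776 L.
At equivalence all the acid is converted to C6H5COO-; total volume = 0.02024 + 0.01776 = 0.03800 L, so [C6H5COO-] = 0.004499/0.03800 = 0.1184 M.
Kb = Kw/Ka = 1.0e-14 / 6.3 x 10^-5 = 1.59e-10.
[OH^-] = sqrt(Kb x [C6H5COO-]) = sqrt(1.59e-10 x 0.1184) = 4.34e-6 M.
pOH = 5.36, so pH = 14.00 - 5.36 = 8.64.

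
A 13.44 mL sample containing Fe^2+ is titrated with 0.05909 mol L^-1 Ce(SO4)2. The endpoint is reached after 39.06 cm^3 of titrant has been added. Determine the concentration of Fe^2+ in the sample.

0.172 M

n(Ce(SO4)2) = 0.05909 x 0.03906 = 0.002308 mol.
From the balanced equation, 1 mol Ce(SO4)2 reacts with 1 mol Fe^2+, so n(Fe^2+) = 0.002308 x 1/1 = 0.002308 mol.
[Fe^2+] = 0.002308 / 0.01344 L = 0.172 M.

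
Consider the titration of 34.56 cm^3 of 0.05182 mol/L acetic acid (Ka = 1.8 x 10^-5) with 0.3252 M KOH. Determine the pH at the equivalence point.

n(CH3COOH) = 0.05182 x 0.03456 = 0.001791 mol; V(KOH) at equivalence = 0.001791/0.3252 = 0.005507 L.
At equivalence all the acid is converted to CH3COO-; total volume = 0.03456 + 0.005507 = 0.04007 L, so [CH3COO-] = 0.001791/0.04007 = 0.04470 M.
Kb = Kw/Ka = 1.0e-14 / 1.8 x 10^-5 = 5.56e-10.
[OH^-] = sqrt(Kb x [CH3COO-]) = sqrt(5.56e-10 x 0.04470) = 4.98e-6 M.
pOH = 5.30, so pH = 14.00 - 5.30 = 8.70.

8.70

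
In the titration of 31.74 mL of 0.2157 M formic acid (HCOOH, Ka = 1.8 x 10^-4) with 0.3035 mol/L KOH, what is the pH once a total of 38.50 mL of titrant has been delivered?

12.84

n(acid) = 0.2157 x 0.03174 = 0.006846 mol; n(KOH) added = 0.3035 x 0.03850 = 0.01168 mol.
Base is in excess by 0.01168 - 0.006846 = 0.004838 mol in a total volume of 0.07024 L.
[OH^-] = 0.004838/0.07024 = 0.06888 M, so pOH = 1.16 and pH = 14.00 - 1.16 = 12.84.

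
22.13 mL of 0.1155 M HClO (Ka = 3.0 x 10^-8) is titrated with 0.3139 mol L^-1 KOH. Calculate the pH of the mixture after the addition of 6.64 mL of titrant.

8.17

Initial n(HClO) = 0.1155 x 0.02213 = 0.002556 mol.
n(KOH) added = 0.3139 x 0.006640 = 0.002084 mol, converting that many moles of HClO to ClO-.
Remaining n(HClO) = 0.0004717 mol; n(ClO-) = 0.002084 mol.
By Henderson-Hasselbalch, pH = pKa + log([A^-]/[HA]) = 7.52 + log(0.002084/0.0004717) = 7.52 + (+0.65) = 8.17.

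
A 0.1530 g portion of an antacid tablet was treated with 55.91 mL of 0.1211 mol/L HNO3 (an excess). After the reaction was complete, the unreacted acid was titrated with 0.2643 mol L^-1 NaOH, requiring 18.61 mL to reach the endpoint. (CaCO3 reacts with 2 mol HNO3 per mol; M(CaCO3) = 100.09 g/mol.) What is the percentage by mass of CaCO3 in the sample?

60.6%

Total n(HNO3) added = 0.1211 x 0.05591 = 0.006771 mol.
n(NaOH) used = 0.2643 x 0.01861 = 0.004919 mol, which equals the excess n(HNO3).
So n(HNO3) consumed by the sample = 0.006771 - 0.004919 = 0.001852 mol.
n(CaCO3) = 0.001852 / 2 = 0.0009260 mol.
mass CaCO3 = 0.0009260 x 100.09 = 0.09269 g, so %CaCO3 = 0.09269/0.1530 x 100 = 60.6%.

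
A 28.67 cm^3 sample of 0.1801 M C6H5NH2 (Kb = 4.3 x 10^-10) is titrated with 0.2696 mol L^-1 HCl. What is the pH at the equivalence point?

n(C6H5NH2) = 0.1801 x 0.02867 = 0.005163 mol; V(HCl) at equivalence = 0.005163/0.2696 = 0.01915 L.
At equivalence the base is fully converted to C6H5NH3+; total volume = 0.04782 L, so [C6H5NH3+] = 0.005163/0.04782 = 0.1080 M.
Ka(C6H5NH3+) = Kw/Kb = 1.0e-14 / 4.3 x 10^-10 = 2.33e-5.
[H^+] = sqrt(Ka x [C6H5NH3+]) = sqrt(2.33e-5 x 0.1080) = 0.00158 M.
pH = -log(0.00158) = 2.80.

2.80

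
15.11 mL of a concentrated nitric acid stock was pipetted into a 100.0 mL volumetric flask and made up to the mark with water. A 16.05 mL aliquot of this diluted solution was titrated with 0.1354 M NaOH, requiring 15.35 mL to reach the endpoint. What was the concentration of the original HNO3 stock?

0.857 M

n(NaOH) = 0.1354 x 0.01535 = 0.002078 mol.
n(HNO3) in the aliquot = 0.002078 mol.
[diluted HNO3] = 0.002078 / 0.01605 = 0.1295 M.
Dilution factor = 100.0/15.11 = 6.618, so [stock] = 0.1295 x 6.618 = 0.857 M.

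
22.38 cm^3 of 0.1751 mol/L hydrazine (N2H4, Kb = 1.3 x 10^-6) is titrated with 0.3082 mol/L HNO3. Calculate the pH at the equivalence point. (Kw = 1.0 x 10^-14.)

n(N2H4) = 0.1751 x 0.02238 = 0.003919 mol; V(HNO3) at equivalence = 0.003919/0.3082 = 0.01271 L.
At equivalence the base is fully converted to N2H5+; total volume = 0.03509 L, so [N2H5+] = 0.003919/0.03509 = 0.1117 M.
Ka(N2H5+) = Kw/Kb = 1.0e-14 / 1.3 x 10^-6 = 7.69e-9.
[H^+] = sqrt(Ka x [N2H5+]) = sqrt(7.69e-9 x 0.1117) = 2.93e-5 M.
pH = -log(2.93e-5) = 4.53.

4.53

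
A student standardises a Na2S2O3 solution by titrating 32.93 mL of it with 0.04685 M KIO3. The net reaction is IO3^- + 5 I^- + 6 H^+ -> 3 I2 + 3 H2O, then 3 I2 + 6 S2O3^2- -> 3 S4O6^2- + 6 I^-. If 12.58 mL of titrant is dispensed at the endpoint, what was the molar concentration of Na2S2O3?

0.107 M

n(KIO3) = 0.04685 x 0.01258 = 0.0005894 mol.
From the balanced equation, 1 mol KIO3 reacts with 6 mol Na2S2O3, so n(Na2S2O3) = 0.0005894 x 6/1 = 0.003536 mol.
[Na2S2O3] = 0.003536 / 0.03293 L = 0.107 M.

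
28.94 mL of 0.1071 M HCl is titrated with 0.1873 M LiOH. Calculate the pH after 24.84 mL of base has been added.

12.46

n(acid) = 0.1071 x 0.02894 = 0.003099 mol; n(LiOH) added = 0.1873 x 0.02484 = 0.004653 mol.
Base is in excess by 0.004653 - 0.003099 = 0.001553 mol in a total volume of 0.05378 L.
[OH^-] = 0.001553/0.05378 = 0.02888 M, so pOH = 1.54 and pH = 14.00 - 1.54 = 12.46.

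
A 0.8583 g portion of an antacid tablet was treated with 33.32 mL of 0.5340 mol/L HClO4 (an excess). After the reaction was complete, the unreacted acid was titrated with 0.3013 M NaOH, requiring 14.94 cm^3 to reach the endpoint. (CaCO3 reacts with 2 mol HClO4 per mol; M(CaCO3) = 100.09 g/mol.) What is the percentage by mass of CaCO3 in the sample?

77.5%

Total n(HClO4) added = 0.5340 x 0.03332 = 0.01779 mol.
n(NaOH) used = 0.3013 x 0.01494 = 0.004501 mol, which equals the excess n(HClO4).
So n(HClO4) consumed by the sample = 0.01779 - 0.004501 = 0.01329 mol.
n(CaCO3) = 0.01329 / 2 = 0.006646 mol.
mass CaCO3 = 0.006646 x 100.09 = 0.6652 g, so %CaCO3 = 0.6652/0.8583 x 100 = 77.5%.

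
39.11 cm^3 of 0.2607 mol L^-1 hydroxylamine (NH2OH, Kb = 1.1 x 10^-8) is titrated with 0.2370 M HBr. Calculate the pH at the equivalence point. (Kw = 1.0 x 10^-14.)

3.47

n(NH2OH) = 0.2607 x 0.03911 = 0.01020 mol; V(HBr) at equivalence = 0.01020/0.2370 = 0.04302 L.
At equivalence the base is fully converted to NH3OH+; total volume = 0.08213 L, so [NH3OH+] = 0.01020/0.08213 = 0.1241 M.
Ka(NH3OH+) = Kw/Kb = 1.0e-14 / 1.1 x 10^-8 = 9.09e-7.
[H^+] = sqrt(Ka x [NH3OH+]) = sqrt(9.09e-7 x 0.1241) = 0.000336 M.
pH = -log(0.000336) = 3.47.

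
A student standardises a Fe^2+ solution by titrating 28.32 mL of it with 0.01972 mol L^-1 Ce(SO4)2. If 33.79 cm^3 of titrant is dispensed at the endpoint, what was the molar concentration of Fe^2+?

n(Ce(SO4)2) = 0.01972 x 0.03379 = 0.0006663 mol.
From the balanced equation, 1 mol Ce(SO4)2 reacts with 1 mol Fe^2+, so n(Fe^2+) = 0.0006663 x 1/1 = 0.0006663 mol.
[Fe^2+] = 0.0006663 / 0.02832 L = 0.0235 M.

0.0235 M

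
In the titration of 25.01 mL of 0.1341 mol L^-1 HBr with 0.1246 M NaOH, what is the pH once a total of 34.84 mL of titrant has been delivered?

12.22

n(acid) = 0.1341 x 0.02501 = 0.003354 mol; n(NaOH) added = 0.1246 x 0.03484 = 0.004341 mol.
Base is in excess by 0.004341 - 0.003354 = 0.0009872 mol in a total volume of 0.05985 L.
[OH^-] = 0.0009872/0.05985 = 0.01649 M, so pOH = 1.78 and pH = 14.00 - 1.78 = 12.22.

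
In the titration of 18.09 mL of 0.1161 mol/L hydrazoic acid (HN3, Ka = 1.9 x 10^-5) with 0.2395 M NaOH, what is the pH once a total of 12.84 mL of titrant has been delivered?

n(acid) = 0.1161 x 0.01809 = 0.002100 mol; n(NaOH) added = 0.2395 x 0.01284 = 0.003075 mol.
Base is in excess by 0.003075 - 0.002100 = 0.0009749 mol in a total volume of 0.03093 L.
[OH^-] = 0.0009749/0.03093 = 0.03152 M, so pOH = 1.50 and pH = 14.00 - 1.50 = 12.50.

12.50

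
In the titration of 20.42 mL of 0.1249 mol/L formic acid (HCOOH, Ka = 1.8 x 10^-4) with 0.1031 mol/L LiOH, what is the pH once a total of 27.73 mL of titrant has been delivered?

11.81

n(acid) = 0.1249 x 0.02042 = 0.002550 mol; n(LiOH) added = 0.1031 x 0.02773 = 0.002859 mol.
Base is in excess by 0.002859 - 0.002550 = 0.0003085 mol in a total volume of 0.04815 L.
[OH^-] = 0.0003085/0.04815 = 0.006407 M, so pOH = 2.19 and pH = 14.00 - 2.19 = 11.81.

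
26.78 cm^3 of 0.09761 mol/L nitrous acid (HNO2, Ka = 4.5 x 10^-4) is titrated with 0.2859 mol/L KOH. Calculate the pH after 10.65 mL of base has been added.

n(acid) = 0.09761 x 0.02678 = 0.002614 mol; n(KOH) added = 0.2859 x 0.01065 = 0.003045 mol.
Base is in excess by 0.003045 - 0.002614 = 0.0004308 mol in a total volume of 0.03743 L.
[OH^-] = 0.0004308/0.03743 = 0.01151 M, so pOH = 1.94 and pH = 14.00 - 1.94 = 12.06.

12.06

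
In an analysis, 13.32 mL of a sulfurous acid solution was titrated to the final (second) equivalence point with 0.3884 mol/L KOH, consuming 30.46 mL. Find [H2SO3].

0.444 M

n(KOH) = 0.3884 x 0.03046 = 0.01183 mol.
At the final (second) equivalence point, 2 mol OH^- react per mol H2SO3, so n(H2SO3) = 0.01183 / 2 = 0.005915 mol.
[H2SO3] = 0.005915 / 0.01332 L = 0.444 M.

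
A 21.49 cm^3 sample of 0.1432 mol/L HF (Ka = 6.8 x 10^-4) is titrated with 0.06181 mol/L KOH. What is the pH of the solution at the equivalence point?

7.90

n(HF) = 0.1432 x 0.02149 = 0.003077 mol; V(KOH) at equivalence = 0.003077/0.06181 = 0.04979 L.
At equivalence all the acid is converted to F-; total volume = 0.02149 + 0.04979 = 0.07128 L, so [F-] = 0.003077/0.07128 = 0.04317 M.
Kb = Kw/Ka = 1.0e-14 / 6.8 x 10^-4 = 1.47e-11.
[OH^-] = sqrt(Kb x [F-]) = sqrt(1.47e-11 x 0.04317) = 7.97e-7 M.
pOH = 6.10, so pH = 14.00 - 6.10 = 7.90.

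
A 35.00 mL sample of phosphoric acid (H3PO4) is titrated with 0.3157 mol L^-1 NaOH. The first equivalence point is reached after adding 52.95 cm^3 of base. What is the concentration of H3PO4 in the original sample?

n(NaOH) = 0.3157 x 0.05295 = 0.01672 mol.
At the first equivalence point, 1 mol OH^- react per mol H3PO4, so n(H3PO4) = 0.01672 / 1 = 0.01672 mol.
[H3PO4] = 0.01672 / 0.03500 L = 0.478 M.

0.478 M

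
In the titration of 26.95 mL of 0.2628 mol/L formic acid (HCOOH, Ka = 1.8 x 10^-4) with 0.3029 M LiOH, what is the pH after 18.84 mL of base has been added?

4.36

Initial n(HCOOH) = 0.2628 x 0.02695 = 0.007082 mol.
n(LiOH) added = 0.3029 x 0.01884 = 0.005707 mol, converting that many moles of HCOOH to HCOO-.
Remaining n(HCOOH) = 0.001376 mol; n(HCOO-) = 0.005707 mol.
By Henderson-Hasselbalch, pH = pKa + log([A^-]/[HA]) = 3.74 + log(0.005707/0.001376) = 3.74 + (+0.62) = 4.36.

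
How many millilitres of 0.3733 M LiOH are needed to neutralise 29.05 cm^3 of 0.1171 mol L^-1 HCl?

n(HCl) = 0.1171 mol/L x 0.02905 L = 0.003402 mol.
At equivalence n(LiOH) = n(HCl) = 0.003402 mol.
V(LiOH) = 0.003402 / 0.3733 = 0.009113 L = 9.11 mL.

9.11 mL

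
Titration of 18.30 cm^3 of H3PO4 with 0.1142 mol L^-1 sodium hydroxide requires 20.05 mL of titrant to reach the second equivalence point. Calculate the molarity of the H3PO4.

n(NaOH) = 0.1142 x 0.02005 = 0.002290 mol.
At the second equivalence point, 2 mol OH^- react per mol H3PO4, so n(H3PO4) = 0.002290 / 2 = 0.001145 mol.
[H3PO4] = 0.001145 / 0.01830 L = 0.0626 M.

0.0626 M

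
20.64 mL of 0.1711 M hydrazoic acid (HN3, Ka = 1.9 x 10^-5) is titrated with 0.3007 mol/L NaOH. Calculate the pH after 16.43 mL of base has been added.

n(acid) = 0.1711 x 0.02064 = 0.003532 mol; n(NaOH) added = 0.3007 x 0.01643 = 0.004941 mol.
Base is in excess by 0.004941 - 0.003532 = 0.001409 mol in a total volume of 0.03707 L.
[OH^-] = 0.001409/0.03707 = 0.03801 M, so pOH = 1.42 and pH = 14.00 - 1.42 = 12.58.

12.58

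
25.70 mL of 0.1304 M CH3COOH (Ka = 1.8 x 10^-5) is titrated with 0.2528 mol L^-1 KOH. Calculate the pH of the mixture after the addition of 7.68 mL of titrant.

Initial n(CH3COOH) = 0.1304 x 0.02570 = 0.003351 mol.
n(KOH) added = 0.2528 x 0.007680 = 0.001942 mol, converting that many moles of CH3COOH to CH3COO-.
Remaining n(CH3COOH) = 0.001410 mol; n(CH3COO-) = 0.001942 mol.
By Henderson-Hasselbalch, pH = pKa + log([A^-]/[HA]) = 4.74 + log(0.001942/0.001410) = 4.74 + (+0.14) = 4.88.

4.88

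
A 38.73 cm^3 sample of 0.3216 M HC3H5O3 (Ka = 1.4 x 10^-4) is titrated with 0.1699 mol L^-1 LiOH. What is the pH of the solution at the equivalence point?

n(HC3H5O3) = 0.3216 x 0.03873 = 0.01246 mol; V(LiOH) at equivalence = 0.01246/0.1699 = 0.07331 L.
At equivalence all the acid is converted to C3H5O3-; total volume = 0.03873 + 0.07331 = 0.1120 L, so [C3H5O3-] = 0.01246/0.1120 = 0.1112 M.
Kb = Kw/Ka = 1.0e-14 / 1.4 x 10^-4 = 7.14e-11.
[OH^-] = sqrt(Kb x [C3H5O3-]) = sqrt(7.14e-11 x 0.1112) = 2.82e-6 M.
pOH = 5.55, so pH = 14.00 - 5.55 = 8.45.

8.45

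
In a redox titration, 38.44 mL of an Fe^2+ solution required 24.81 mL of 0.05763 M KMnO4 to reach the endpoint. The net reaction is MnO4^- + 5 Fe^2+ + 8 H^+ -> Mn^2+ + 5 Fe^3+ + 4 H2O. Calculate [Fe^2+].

n(KMnO4) = 0.05763 x 0.02481 = 0.001430 mol.
From the balanced equation, 1 mol KMnO4 reacts with 5 mol Fe^2+, so n(Fe^2+) = 0.001430 x 5/1 = 0.007149 mol.
[Fe^2+] = 0.007149 / 0.03844 L = 0.186 M.

0.186 M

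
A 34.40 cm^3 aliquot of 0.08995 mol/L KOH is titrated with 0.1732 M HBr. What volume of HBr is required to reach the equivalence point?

17.9 mL

n(KOH) = 0.08995 mol/L x 0.03440 L = 0.003094 mol.
At equivalence n(HBr) = n(KOH) = 0.003094 mol.
V(HBr) = 0.003094 / 0.1732 = 0.01787 L = 17.9 mL.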